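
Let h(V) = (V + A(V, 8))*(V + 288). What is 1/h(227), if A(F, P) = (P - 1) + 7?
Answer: 1/124115 ≈ 8.0570e-6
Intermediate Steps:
A(F, P) = 6 + P (A(F, P) = (-1 + P) + 7 = 6 + P)
h(V) = (14 + V)*(288 + V) (h(V) = (V + (6 + 8))*(V + 288) = (V + 14)*(288 + V) = (14 + V)*(288 + V))
1/h(227) = 1/(4032 + 227² + 302*227) = 1/(4032 + 51529 + 68554) = 1/124115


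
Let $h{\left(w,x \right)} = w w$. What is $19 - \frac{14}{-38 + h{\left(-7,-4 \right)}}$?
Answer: $\frac{195}{11} \approx 17.727$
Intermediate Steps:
$h{\left(w,x \right)} = w^{2}$
$19 - \frac{14}{-38 + h{\left(-7,-4 \right)}} = 19 - \frac{14}{-38 + \left(-7\right)^{2}} = 19 - \frac{14}{-38 + 49} = 19 - \frac{14}{11} = \frac{195}{11}$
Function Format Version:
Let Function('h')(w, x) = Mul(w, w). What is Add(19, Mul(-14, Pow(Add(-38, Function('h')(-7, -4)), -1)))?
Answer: Rational(195, 11) ≈ 17.727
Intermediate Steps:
Function('h')(w, x) = Pow(w, 2)
Add(19, Mul(-14, Pow(Add(-38, Function('h')(-7, -4)), -1))) = Add(19, Mul(-14, Pow(Add(-38, Pow(-7, 2)), -1))) = Add(19, Mul(-14, Pow(Add(-38, 49), -1))) = Add(19, Mul(-14, Pow(11, -1))) = Add(19, Mul(-14, Rational(1, 11))) = Add(19, Rational(-14, 11)) = Rational(195, 11)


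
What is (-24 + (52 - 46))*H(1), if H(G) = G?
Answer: -18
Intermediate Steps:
(-24 + (52 - 46))*H(1) = (-24 + (52 - 46))*1 = (-24 + 6)*1 = -18*1 = -18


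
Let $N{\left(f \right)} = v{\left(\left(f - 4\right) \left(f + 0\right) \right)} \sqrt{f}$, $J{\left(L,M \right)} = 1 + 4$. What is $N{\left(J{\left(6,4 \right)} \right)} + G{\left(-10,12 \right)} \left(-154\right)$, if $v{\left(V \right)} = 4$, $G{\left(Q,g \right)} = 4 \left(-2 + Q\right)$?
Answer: $7392 + 4 \sqrt{5} \approx 7400.9$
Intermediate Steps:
$G{\left(Q,g \right)} = -8 + 4 Q$
$J{\left(L,M \right)} = 5$
$N{\left(f \right)} = 4 \sqrt{f}$
$N{\left(J{\left(6,4 \right)} \right)} + G{\left(-10,12 \right)} \left(-154\right) = 4 \sqrt{5} + \left(-8 + 4 \left(-10\right)\right) \left(-154\right) = 4 \sqrt{5} + \left(-8 - 40\right) \left(-154\right) = 4 \sqrt{5} - -7392 = 4 \sqrt{5} + 7392 = 7392 + 4 \sqrt{5}$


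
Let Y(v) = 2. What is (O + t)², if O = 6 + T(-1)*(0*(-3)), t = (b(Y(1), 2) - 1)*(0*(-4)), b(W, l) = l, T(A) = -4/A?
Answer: 36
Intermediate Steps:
t = 0 (t = (2 - 1)*(0*(-4)) = 1*0 = 0)
O = 6 (O = 6 + (-4/(-1))*(0*(-3)) = 6 - 4*(-1)*0 = 6 + 4*0 = 6 + 0 = 6)
(O + t)² = (6 + 0)² = 6² = 36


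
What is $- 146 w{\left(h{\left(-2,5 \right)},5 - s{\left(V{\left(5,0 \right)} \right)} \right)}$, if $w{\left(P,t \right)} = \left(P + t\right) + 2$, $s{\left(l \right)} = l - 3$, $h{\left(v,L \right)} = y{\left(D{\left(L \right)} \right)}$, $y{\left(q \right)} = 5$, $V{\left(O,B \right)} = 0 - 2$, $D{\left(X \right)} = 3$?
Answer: $-2482$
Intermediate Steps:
$V{\left(O,B \right)} = -2$ ($V{\left(O,B \right)} = 0 - 2 = -2$)
$h{\left(v,L \right)} = 5$
$s{\left(l \right)} = -3 + l$
$w{\left(P,t \right)} = 2 + P + t$
$- 146 w{\left(h{\left(-2,5 \right)},5 - s{\left(V{\left(5,0 \right)} \right)} \right)} = - 146 \left(2 + 5 + \left(5 - \left(-3 - 2\right)\right)\right) = - 146 \left(2 + 5 + \left(5 - -5\right)\right) = - 146 \left(2 + 5 + \left(5 + 5\right)\right) = - 146 \left(2 + 5 + 10\right) = \left(-146\right) 17 = -2482$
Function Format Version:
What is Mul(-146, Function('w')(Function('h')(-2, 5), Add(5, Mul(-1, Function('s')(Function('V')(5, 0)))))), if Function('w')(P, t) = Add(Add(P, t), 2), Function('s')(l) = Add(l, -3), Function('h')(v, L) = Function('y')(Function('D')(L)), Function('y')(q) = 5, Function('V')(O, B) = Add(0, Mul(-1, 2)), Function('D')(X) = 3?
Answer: -2482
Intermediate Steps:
Function('V')(O, B) = -2 (Function('V')(O, B) = Add(0, -2) = -2)
Function('h')(v, L) = 5
Function('s')(l) = Add(-3, l)
Function('w')(P, t) = Add(2, P, t)
Mul(-146, Function('w')(Function('h')(-2, 5), Add(5, Mul(-1, Function('s')(Function('V')(5, 0)))))) = Mul(-146, Add(2, 5, Add(5, Mul(-1, Add(-3, -2))))) = Mul(-146, Add(2, 5, Add(5, Mul(-1, -5)))) = Mul(-146, Add(2, 5, Add(5, 5))) = Mul(-146, Add(2, 5, 10)) = Mul(-146, 17) = -2482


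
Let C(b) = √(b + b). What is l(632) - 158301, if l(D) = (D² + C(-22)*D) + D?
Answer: 241755 + 1264*I*√11 ≈ 2.4176e+5 + 4192.2*I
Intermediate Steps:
C(b) = √2*√b (C(b) = √(2*b) = √2*√b)
l(D) = D + D² + 2*I*D*√11 (l(D) = (D² + (√2*√(-22))*D) + D = (D² + (√2*(I*√22))*D) + D = (D² + (2*I*√11)*D) + D = (D² + 2*I*D*√11) + D = D + D² + 2*I*D*√11)
l(632) - 158301 = 632*(1 + 632 + 2*I*√11) - 158301 = 632*(633 + 2*I*√11) - 158301 = (400056 + 1264*I*√11) - 158301 = 241755 + 1264*I*√11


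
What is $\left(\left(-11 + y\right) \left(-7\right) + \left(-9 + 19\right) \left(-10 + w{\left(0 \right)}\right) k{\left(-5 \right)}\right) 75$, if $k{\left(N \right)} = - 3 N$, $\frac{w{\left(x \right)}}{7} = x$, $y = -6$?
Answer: $-103575$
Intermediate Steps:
$w{\left(x \right)} = 7 x$
$\left(\left(-11 + y\right) \left(-7\right) + \left(-9 + 19\right) \left(-10 + w{\left(0 \right)}\right) k{\left(-5 \right)}\right) 75 = \left(\left(-11 - 6\right) \left(-7\right) + \left(-9 + 19\right) \left(-10 + 7 \cdot 0\right) \left(\left(-3\right) \left(-5\right)\right)\right) 75 = \left(\left(-17\right) \left(-7\right) + 10 \left(-10 + 0\right) 15\right) 75 = \left(119 + 10 \left(-10\right) 15\right) 75 = \left(119 - 1500\right) 75 = \left(-1381\right) 75 = -103575$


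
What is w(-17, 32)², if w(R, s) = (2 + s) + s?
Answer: 4356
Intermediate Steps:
w(R, s) = 2 + 2*s
w(-17, 32)² = (2 + 2*32)² = (2 + 64)² = 66² = 4356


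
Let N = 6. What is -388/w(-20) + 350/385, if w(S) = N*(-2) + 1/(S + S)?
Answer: 175530/5291 ≈ 33.175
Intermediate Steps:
w(S) = -12 + 1/(2*S) (w(S) = 6*(-2) + 1/(S + S) = -12 + 1/(2*S))
-388/w(-20) + 350/385 = -388/(-12 + (½)/(-20)) + 350/385 = -388/(-12 + (½)*(-1/20)) + 350*(1/385) = -388/(-12 - 1/40) + 10/11 = -388/(-481/40) + 10/11 = -388*(-40/481) + 10/11 = 15520/481 + 10/11 = 175530/5291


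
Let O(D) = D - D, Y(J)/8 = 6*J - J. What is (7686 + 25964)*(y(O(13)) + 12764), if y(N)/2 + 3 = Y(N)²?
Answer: 429306700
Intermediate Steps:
Y(J) = 40*J (Y(J) = 8*(6*J - J) = 8*(5*J) = 40*J)
O(D) = 0
y(N) = -6 + 3200*N² (y(N) = -6 + 2*(40*N)² = -6 + 2*(1600*N²) = -6 + 3200*N²)
(7686 + 25964)*(y(O(13)) + 12764) = (7686 + 25964)*((-6 + 3200*0²) + 12764) = 33650*((-6 + 3200*0) + 12764) = 33650*((-6 + 0) + 12764) = 33650*(-6 + 12764) = 33650*12758 = 429306700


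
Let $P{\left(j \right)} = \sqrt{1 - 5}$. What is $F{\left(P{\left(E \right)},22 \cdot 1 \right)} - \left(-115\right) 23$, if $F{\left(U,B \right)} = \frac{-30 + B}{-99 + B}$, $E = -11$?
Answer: $\frac{203673}{77} \approx 2645.1$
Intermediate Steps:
$P{\left(j \right)} = 2 i$ ($P{\left(j \right)} = \sqrt{-4} = 2 i$)
$F{\left(U,B \right)} = \frac{-30 + B}{-99 + B}$
$F{\left(P{\left(E \right)},22 \cdot 1 \right)} - \left(-115\right) 23 = \frac{-30 + 22 \cdot 1}{-99 + 22 \cdot 1} - \left(-115\right) 23 = \frac{-30 + 22}{-99 + 22} - -2645 = \frac{1}{-77} \left(-8\right) + 2645 = \left(- \frac{1}{77}\right) \left(-8\right) + 2645 = \frac{8}{77} + 2645 = \frac{203673}{77}$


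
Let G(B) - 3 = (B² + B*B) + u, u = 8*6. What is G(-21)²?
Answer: 870489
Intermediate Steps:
u = 48
G(B) = 51 + 2*B² (G(B) = 3 + ((B² + B*B) + 48) = 3 + ((B² + B²) + 48) = 3 + (2*B² + 48) = 3 + (48 + 2*B²) = 51 + 2*B²)
G(-21)² = (51 + 2*(-21)²)² = (51 + 2*441)² = (51 + 882)² = 933² = 870489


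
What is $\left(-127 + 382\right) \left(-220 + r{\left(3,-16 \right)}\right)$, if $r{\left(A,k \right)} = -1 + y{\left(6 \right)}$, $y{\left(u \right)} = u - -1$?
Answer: $-54570$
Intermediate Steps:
$y{\left(u \right)} = 1 + u$ ($y{\left(u \right)} = u + 1 = 1 + u$)
$r{\left(A,k \right)} = 6$ ($r{\left(A,k \right)} = -1 + \left(1 + 6\right) = -1 + 7 = 6$)
$\left(-127 + 382\right) \left(-220 + r{\left(3,-16 \right)}\right) = \left(-127 + 382\right) \left(-220 + 6\right) = 255 \left(-214\right) = -54570$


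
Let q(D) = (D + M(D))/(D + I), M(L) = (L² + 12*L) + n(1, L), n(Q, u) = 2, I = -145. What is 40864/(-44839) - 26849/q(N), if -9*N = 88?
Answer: -15093170197967/107165210 ≈ -1.4084e+5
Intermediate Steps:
N = -88/9 (N = -⅑*88 = -88/9 ≈ -9.7778)
M(L) = 2 + L² + 12*L (M(L) = (L² + 12*L) + 2 = 2 + L² + 12*L)
q(D) = (2 + D² + 13*D)/(-145 + D) (q(D) = (D + (2 + D² + 12*D))/(D - 145) = (2 + D² + 13*D)/(-145 + D))
40864/(-44839) - 26849/q(N) = 40864/(-44839) - 26849*(-145 - 88/9)/(2 + (-88/9)² + 13*(-88/9)) = 40864*(-1/44839) - 26849*(-1393/(9*(2 + 7744/81 - 1144/9))) = -40864/44839 - 26849/((-9/1393*(-2390/81))) = -40864/44839 - 26849/2390/12537 = -40864/44839 - 26849*12537/2390 = -40864/44839 - 336605913/2390 = -15093170197967/107165210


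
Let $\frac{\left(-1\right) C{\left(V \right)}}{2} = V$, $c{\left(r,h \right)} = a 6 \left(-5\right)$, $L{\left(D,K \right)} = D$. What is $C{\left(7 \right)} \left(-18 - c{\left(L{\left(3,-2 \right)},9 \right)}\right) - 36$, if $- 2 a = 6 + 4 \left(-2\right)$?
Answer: $-204$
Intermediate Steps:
$a = 1$ ($a = - \frac{6 + 4 \left(-2\right)}{2} = - \frac{6 - 8}{2} = \left(- \frac{1}{2}\right) \left(-2\right) = 1$)
$c{\left(r,h \right)} = -30$ ($c{\left(r,h \right)} = 1 \cdot 6 \left(-5\right) = 6 \left(-5\right) = -30$)
$C{\left(V \right)} = - 2 V$
$C{\left(7 \right)} \left(-18 - c{\left(L{\left(3,-2 \right)},9 \right)}\right) - 36 = \left(-2\right) 7 \left(-18 - -30\right) - 36 = - 14 \left(-18 + 30\right) - 36 = \left(-14\right) 12 - 36 = -168 - 36 = -204$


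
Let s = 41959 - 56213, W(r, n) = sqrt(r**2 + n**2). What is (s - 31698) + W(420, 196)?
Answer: -45952 + 28*sqrt(274) ≈ -45489.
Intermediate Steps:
W(r, n) = sqrt(n**2 + r**2)
s = -14254
(s - 31698) + W(420, 196) = (-14254 - 31698) + sqrt(196**2 + 420**2) = -45952 + sqrt(38416 + 176400) = -45952 + sqrt(214816) = -45952 + 28*sqrt(274)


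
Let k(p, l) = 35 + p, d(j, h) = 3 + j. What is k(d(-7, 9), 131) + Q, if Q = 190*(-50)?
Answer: -9469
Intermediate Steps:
Q = -9500
k(d(-7, 9), 131) + Q = (35 + (3 - 7)) - 9500 = (35 - 4) - 9500 = 31 - 9500 = -9469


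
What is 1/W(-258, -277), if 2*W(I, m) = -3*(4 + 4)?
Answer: -1/12 ≈ -0.083333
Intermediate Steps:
W(I, m) = -12 (W(I, m) = (-3*(4 + 4))/2 = (-3*8)/2 = (½)*(-24) = -12)
1/W(-258, -277) = 1/(-12) = -1/12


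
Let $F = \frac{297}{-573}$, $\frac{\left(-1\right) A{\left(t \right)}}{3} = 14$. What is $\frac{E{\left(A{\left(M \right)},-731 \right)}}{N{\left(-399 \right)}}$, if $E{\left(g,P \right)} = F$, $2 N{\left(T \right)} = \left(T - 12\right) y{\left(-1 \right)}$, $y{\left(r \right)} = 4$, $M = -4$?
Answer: $\frac{33}{52334} \approx 0.00063056$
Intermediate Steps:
$A{\left(t \right)} = -42$ ($A{\left(t \right)} = \left(-3\right) 14 = -42$)
$F = - \frac{99}{191}$ ($F = 297 \left(- \frac{1}{573}\right) = - \frac{99}{191} \approx -0.51832$)
$N{\left(T \right)} = -24 + 2 T$ ($N{\left(T \right)} = \frac{\left(T - 12\right) 4}{2} = \frac{\left(-12 + T\right) 4}{2} = \frac{-48 + 4 T}{2} = -24 + 2 T$)
$E{\left(g,P \right)} = - \frac{99}{191}$
$\frac{E{\left(A{\left(M \right)},-731 \right)}}{N{\left(-399 \right)}} = - \frac{99}{191 \left(-24 + 2 \left(-399\right)\right)} = - \frac{99}{191 \left(-24 - 798\right)} = - \frac{99}{191 \left(-822\right)} = \left(- \frac{99}{191}\right) \left(- \frac{1}{822}\right) = \frac{33}{52334}$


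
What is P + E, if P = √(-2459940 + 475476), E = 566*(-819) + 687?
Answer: -462867 + 12*I*√13781 ≈ -4.6287e+5 + 1408.7*I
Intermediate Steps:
E = -462867 (E = -463554 + 687 = -462867)
P = 12*I*√13781 (P = √(-1984464) = 12*I*√13781 ≈ 1408.7*I)
P + E = 12*I*√13781 - 462867 = -462867 + 12*I*√13781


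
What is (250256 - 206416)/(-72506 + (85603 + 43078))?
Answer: 8768/11235 ≈ 0.78042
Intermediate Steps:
(250256 - 206416)/(-72506 + (85603 + 43078)) = 43840/(-72506 + 128681) = 43840/56175 = 43840*(1/56175) = 8768/11235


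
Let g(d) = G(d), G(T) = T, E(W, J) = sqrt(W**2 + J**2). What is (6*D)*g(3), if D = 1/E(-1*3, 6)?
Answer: 6*sqrt(5)/5 ≈ 2.6833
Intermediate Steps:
E(W, J) = sqrt(J**2 + W**2)
g(d) = d
D = sqrt(5)/15 (D = 1/(sqrt(6**2 + (-1*3)**2)) = 1/(sqrt(36 + (-3)**2)) = 1/(sqrt(36 + 9)) = 1/(sqrt(45)) = 1/(3*sqrt(5)) = sqrt(5)/15 ≈ 0.14907)
(6*D)*g(3) = (6*(sqrt(5)/15))*3 = (2*sqrt(5)/5)*3 = 6*sqrt(5)/5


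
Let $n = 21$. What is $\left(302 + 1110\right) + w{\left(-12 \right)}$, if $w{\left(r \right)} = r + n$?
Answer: $1421$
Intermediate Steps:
$w{\left(r \right)} = 21 + r$ ($w{\left(r \right)} = r + 21 = 21 + r$)
$\left(302 + 1110\right) + w{\left(-12 \right)} = \left(302 + 1110\right) + \left(21 - 12\right) = 1412 + 9 = 1421$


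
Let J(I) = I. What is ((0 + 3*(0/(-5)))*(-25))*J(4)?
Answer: 0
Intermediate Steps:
((0 + 3*(0/(-5)))*(-25))*J(4) = ((0 + 3*(0/(-5)))*(-25))*4 = ((0 + 3*(0*(-⅕)))*(-25))*4 = ((0 + 3*0)*(-25))*4 = ((0 + 0)*(-25))*4 = (0*(-25))*4 = 0*4 = 0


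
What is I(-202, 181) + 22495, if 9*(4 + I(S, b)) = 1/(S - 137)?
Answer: 68620040/3051 ≈ 22491.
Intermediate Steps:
I(S, b) = -4 + 1/(9*(-137 + S)) (I(S, b) = -4 + 1/(9*(S - 137)) = -4 + 1/(9*(-137 + S)))
I(-202, 181) + 22495 = (4933 - 36*(-202))/(9*(-137 - 202)) + 22495 = (⅑)*(4933 + 7272)/(-339) + 22495 = (⅑)*(-1/339)*12205 + 22495 = -12205/3051 + 22495 = 68620040/3051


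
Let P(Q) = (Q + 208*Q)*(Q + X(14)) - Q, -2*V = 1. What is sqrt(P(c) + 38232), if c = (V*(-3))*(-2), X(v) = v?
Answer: 3*sqrt(3482) ≈ 177.03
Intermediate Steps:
V = -1/2 (V = -1/2*1 = -1/2 ≈ -0.50000)
c = -3 (c = -1/2*(-3)*(-2) = (3/2)*(-2) = -3)
P(Q) = -Q + 209*Q*(14 + Q) (P(Q) = (Q + 208*Q)*(Q + 14) - Q = (209*Q)*(14 + Q) - Q = 209*Q*(14 + Q) - Q = -Q + 209*Q*(14 + Q))
sqrt(P(c) + 38232) = sqrt(-3*(2925 + 209*(-3)) + 38232) = sqrt(-3*(2925 - 627) + 38232) = sqrt(-3*2298 + 38232) = sqrt(-6894 + 38232) = sqrt(31338) = 3*sqrt(3482)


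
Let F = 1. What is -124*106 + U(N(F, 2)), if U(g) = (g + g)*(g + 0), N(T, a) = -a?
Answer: -13136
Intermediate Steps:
U(g) = 2*g² (U(g) = (2*g)*g = 2*g²)
-124*106 + U(N(F, 2)) = -124*106 + 2*(-1*2)² = -13144 + 2*(-2)² = -13144 + 2*4 = -13144 + 8 = -13136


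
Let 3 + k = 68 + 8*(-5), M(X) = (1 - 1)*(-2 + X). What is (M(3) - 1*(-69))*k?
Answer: 1725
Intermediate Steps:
M(X) = 0 (M(X) = 0*(-2 + X) = 0)
k = 25 (k = -3 + (68 + 8*(-5)) = -3 + (68 - 40) = -3 + 28 = 25)
(M(3) - 1*(-69))*k = (0 - 1*(-69))*25 = (0 + 69)*25 = 69*25 = 1725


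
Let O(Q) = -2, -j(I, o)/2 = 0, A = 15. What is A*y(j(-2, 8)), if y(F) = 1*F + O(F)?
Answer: -30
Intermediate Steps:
j(I, o) = 0 (j(I, o) = -2*0 = 0)
y(F) = -2 + F (y(F) = 1*F - 2 = F - 2 = -2 + F)
A*y(j(-2, 8)) = 15*(-2 + 0) = 15*(-2) = -30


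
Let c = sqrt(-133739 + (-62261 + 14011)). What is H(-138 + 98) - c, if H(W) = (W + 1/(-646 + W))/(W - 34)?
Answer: 27441/50764 - 3*I*sqrt(20221) ≈ 0.54056 - 426.6*I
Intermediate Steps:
H(W) = (W + 1/(-646 + W))/(-34 + W)
c = 3*I*sqrt(20221) (c = sqrt(-133739 - 48250) = sqrt(-181989) = 3*I*sqrt(20221) ≈ 426.6*I)
H(-138 + 98) - c = (1 + (-138 + 98)**2 - 646*(-138 + 98))/(21964 + (-138 + 98)**2 - 680*(-138 + 98)) - 3*I*sqrt(20221) = (1 + (-40)**2 - 646*(-40))/(21964 + (-40)**2 - 680*(-40)) - 3*I*sqrt(20221) = (1 + 1600 + 25840)/(21964 + 1600 + 27200) - 3*I*sqrt(20221) = 27441/50764 - 3*I*sqrt(20221)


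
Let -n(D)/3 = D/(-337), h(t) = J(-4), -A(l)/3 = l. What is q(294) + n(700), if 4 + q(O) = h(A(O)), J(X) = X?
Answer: -596/337 ≈ -1.7685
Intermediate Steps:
A(l) = -3*l
h(t) = -4
q(O) = -8 (q(O) = -4 - 4 = -8)
n(D) = 3*D/337 (n(D) = -3*D/(-337) = -3*D*(-1)/337 = -(-3)*D/337 = 3*D/337)
q(294) + n(700) = -8 + (3/337)*700 = -8 + 2100/337 = -596/337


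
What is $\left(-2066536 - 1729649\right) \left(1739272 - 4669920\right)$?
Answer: $11125281977880$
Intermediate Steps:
$\left(-2066536 - 1729649\right) \left(1739272 - 4669920\right) = \left(-3796185\right) \left(-2930648\right) = 11125281977880$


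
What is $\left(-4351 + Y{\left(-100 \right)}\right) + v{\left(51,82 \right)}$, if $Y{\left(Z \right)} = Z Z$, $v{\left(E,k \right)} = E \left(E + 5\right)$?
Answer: $8505$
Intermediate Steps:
$v{\left(E,k \right)} = E \left(5 + E\right)$
$Y{\left(Z \right)} = Z^{2}$
$\left(-4351 + Y{\left(-100 \right)}\right) + v{\left(51,82 \right)} = \left(-4351 + \left(-100\right)^{2}\right) + 51 \left(5 + 51\right) = \left(-4351 + 10000\right) + 51 \cdot 56 = 5649 + 2856 = 8505$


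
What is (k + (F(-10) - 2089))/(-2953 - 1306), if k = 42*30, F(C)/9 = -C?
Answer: 739/4259 ≈ 0.17351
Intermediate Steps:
F(C) = -9*C (F(C) = 9*(-C) = -9*C)
k = 1260
(k + (F(-10) - 2089))/(-2953 - 1306) = (1260 + (-9*(-10) - 2089))/(-2953 - 1306) = (1260 + (90 - 2089))/(-4259) = (1260 - 1999)*(-1/4259) = -739*(-1/4259) = 739/4259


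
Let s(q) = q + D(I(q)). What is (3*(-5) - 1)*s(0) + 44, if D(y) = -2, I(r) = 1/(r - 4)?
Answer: 76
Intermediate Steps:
I(r) = 1/(-4 + r)
s(q) = -2 + q (s(q) = q - 2 = -2 + q)
(3*(-5) - 1)*s(0) + 44 = (3*(-5) - 1)*(-2 + 0) + 44 = (-15 - 1)*(-2) + 44 = -16*(-2) + 44 = 32 + 44 = 76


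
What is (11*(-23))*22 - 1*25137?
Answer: -30703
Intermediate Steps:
(11*(-23))*22 - 1*25137 = -253*22 - 25137 = -5566 - 25137 = -30703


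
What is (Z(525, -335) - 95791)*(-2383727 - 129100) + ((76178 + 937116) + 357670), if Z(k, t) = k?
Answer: 239388347946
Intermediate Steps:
(Z(525, -335) - 95791)*(-2383727 - 129100) + ((76178 + 937116) + 357670) = (525 - 95791)*(-2383727 - 129100) + ((76178 + 937116) + 357670) = -95266*(-2512827) + (1013294 + 357670) = 239386976982 + 1370964 = 239388347946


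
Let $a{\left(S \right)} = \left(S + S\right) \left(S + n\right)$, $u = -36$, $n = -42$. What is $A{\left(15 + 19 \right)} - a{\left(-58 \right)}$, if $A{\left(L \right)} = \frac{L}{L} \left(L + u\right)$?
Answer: $-11602$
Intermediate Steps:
$a{\left(S \right)} = 2 S \left(-42 + S\right)$ ($a{\left(S \right)} = \left(S + S\right) \left(S - 42\right) = 2 S \left(-42 + S\right)$)
$A{\left(L \right)} = -36 + L$ ($A{\left(L \right)} = \frac{L}{L} \left(L - 36\right) = 1 \left(-36 + L\right) = -36 + L$)
$A{\left(15 + 19 \right)} - a{\left(-58 \right)} = \left(-36 + \left(15 + 19\right)\right) - 2 \left(-58\right) \left(-42 - 58\right) = \left(-36 + 34\right) - 2 \left(-58\right) \left(-100\right) = -2 - 11600 = -11602$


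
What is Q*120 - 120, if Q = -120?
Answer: -14520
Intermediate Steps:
Q*120 - 120 = -120*120 - 120 = -14400 - 120 = -14520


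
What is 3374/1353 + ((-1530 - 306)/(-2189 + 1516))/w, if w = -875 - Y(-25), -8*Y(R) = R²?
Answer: 283448086/113821125 ≈ 2.4903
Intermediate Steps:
Y(R) = -R²/8
w = -6375/8 (w = -875 - (-1)*(-25)²/8 = -875 - (-1)*625/8 = -875 - 1*(-625/8) = -875 + 625/8 = -6375/8 ≈ -796.88)
3374/1353 + ((-1530 - 306)/(-2189 + 1516))/w = 3374/1353 + ((-1530 - 306)/(-2189 + 1516))/(-6375/8) = 3374*(1/1353) - 1836/(-673)*(-8/6375) = 3374/1353 - 1836*(-1/673)*(-8/6375) = 3374/1353 + (1836/673)*(-8/6375) = 3374/1353 - 288/84125 = 283448086/113821125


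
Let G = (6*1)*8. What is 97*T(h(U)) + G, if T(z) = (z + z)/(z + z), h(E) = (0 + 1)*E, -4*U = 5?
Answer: 145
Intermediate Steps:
U = -5/4 (U = -¼*5 = -5/4 ≈ -1.2500)
h(E) = E (h(E) = 1*E = E)
G = 48 (G = 6*8 = 48)
T(z) = 1 (T(z) = (2*z)/((2*z)) = (2*z)*(1/(2*z)) = 1)
97*T(h(U)) + G = 97*1 + 48 = 97 + 48 = 145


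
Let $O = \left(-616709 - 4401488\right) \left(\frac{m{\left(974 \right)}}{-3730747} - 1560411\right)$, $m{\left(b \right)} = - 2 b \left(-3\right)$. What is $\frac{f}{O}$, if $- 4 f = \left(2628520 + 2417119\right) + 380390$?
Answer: $- \frac{2891877344809}{16693386928841760924} \approx -1.7323 \cdot 10^{-7}$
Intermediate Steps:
$m{\left(b \right)} = 6 b$
$f = - \frac{5426029}{4}$ ($f = - \frac{\left(2628520 + 2417119\right) + 380390}{4} = - \frac{5045639 + 380390}{4} = \left(- \frac{1}{4}\right) 5426029 = - \frac{5426029}{4} \approx -1.3565 \cdot 10^{6}$)
$O = \frac{29213427125473081617}{3730747}$ ($O = \left(-616709 - 4401488\right) \left(\frac{6 \cdot 974}{-3730747} - 1560411\right) = - 5018197 \left(5844 \left(- \frac{1}{3730747}\right) - 1560411\right) = - 5018197 \left(- \frac{5844}{3730747} - 1560411\right) = \left(-5018197\right) \left(- \frac{5821498662861}{3730747}\right) = \frac{29213427125473081617}{3730747} \approx 7.8304 \cdot 10^{12}$)
$\frac{f}{O} = - \frac{5426029}{4 \cdot \frac{29213427125473081617}{3730747}} = \left(- \frac{5426029}{4}\right) \frac{3730747}{29213427125473081617} = - \frac{2891877344809}{16693386928841760924}$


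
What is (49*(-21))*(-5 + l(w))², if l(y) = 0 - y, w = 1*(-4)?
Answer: -1029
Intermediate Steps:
w = -4
l(y) = -y
(49*(-21))*(-5 + l(w))² = (49*(-21))*(-5 - 1*(-4))² = -1029*(-5 + 4)² = -1029*(-1)² = -1029*1 = -1029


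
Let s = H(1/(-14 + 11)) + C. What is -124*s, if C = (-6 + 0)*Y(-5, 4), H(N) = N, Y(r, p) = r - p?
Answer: -19964/3 ≈ -6654.7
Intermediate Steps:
C = 54 (C = (-6 + 0)*(-5 - 1*4) = -6*(-5 - 4) = -6*(-9) = 54)
s = 161/3 (s = 1/(-14 + 11) + 54 = 1/(-3) + 54 = -⅓ + 54 = 161/3 ≈ 53.667)
-124*s = -124*161/3 = -19964/3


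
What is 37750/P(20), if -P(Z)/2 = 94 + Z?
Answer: -18875/114 ≈ -165.57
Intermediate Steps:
P(Z) = -188 - 2*Z (P(Z) = -2*(94 + Z) = -188 - 2*Z)
37750/P(20) = 37750/(-188 - 2*20) = 37750/(-188 - 40) = 37750/(-228) = 37750*(-1/228) = -18875/114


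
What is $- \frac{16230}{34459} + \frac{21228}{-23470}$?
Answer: $- \frac{556206876}{404376365} \approx -1.3755$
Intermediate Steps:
$- \frac{16230}{34459} + \frac{21228}{-23470} = \left(-16230\right) \frac{1}{34459} + 21228 \left(- \frac{1}{23470}\right) = - \frac{16230}{34459} - \frac{10614}{11735} = - \frac{556206876}{404376365}$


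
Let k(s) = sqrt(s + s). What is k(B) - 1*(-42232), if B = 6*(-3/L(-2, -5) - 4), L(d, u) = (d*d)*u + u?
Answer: 42232 + 2*I*sqrt(291)/5 ≈ 42232.0 + 6.8235*I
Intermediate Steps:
L(d, u) = u + u*d**2 (L(d, u) = d**2*u + u = u*d**2 + u = u + u*d**2)
B = -582/25 (B = 6*(-3*(-1/(5*(1 + (-2)**2))) - 4) = 6*(-3*(-1/(5*(1 + 4))) - 4) = 6*(-3/((-5*5)) - 4) = 6*(-3/(-25) - 4) = 6*(-3*(-1/25) - 4) = 6*(3/25 - 4) = 6*(-97/25) = -582/25 ≈ -23.280)
k(s) = sqrt(2)*sqrt(s) (k(s) = sqrt(2*s) = sqrt(2)*sqrt(s))
k(B) - 1*(-42232) = sqrt(2)*sqrt(-582/25) - 1*(-42232) = sqrt(2)*(I*sqrt(582)/5) + 42232 = 2*I*sqrt(291)/5 + 42232 = 42232 + 2*I*sqrt(291)/5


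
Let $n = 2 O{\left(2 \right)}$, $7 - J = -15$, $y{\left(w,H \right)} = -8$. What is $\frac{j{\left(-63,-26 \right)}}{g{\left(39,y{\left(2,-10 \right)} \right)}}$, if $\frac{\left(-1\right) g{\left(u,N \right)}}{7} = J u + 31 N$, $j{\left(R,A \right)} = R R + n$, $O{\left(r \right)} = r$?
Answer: $- \frac{3973}{4270} \approx -0.93044$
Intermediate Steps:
$J = 22$ ($J = 7 - -15 = 7 + 15 = 22$)
$n = 4$ ($n = 2 \cdot 2 = 4$)
$j{\left(R,A \right)} = 4 + R^{2}$ ($j{\left(R,A \right)} = R R + 4 = R^{2} + 4 = 4 + R^{2}$)
$g{\left(u,N \right)} = - 217 N - 154 u$ ($g{\left(u,N \right)} = - 7 \left(22 u + 31 N\right) = - 217 N - 154 u$)
$\frac{j{\left(-63,-26 \right)}}{g{\left(39,y{\left(2,-10 \right)} \right)}} = \frac{4 + \left(-63\right)^{2}}{\left(-217\right) \left(-8\right) - 6006} = \frac{4 + 3969}{1736 - 6006} = \frac{3973}{-4270} = 3973 \left(- \frac{1}{4270}\right) = - \frac{3973}{4270}$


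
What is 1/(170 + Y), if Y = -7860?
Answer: -1/7690 ≈ -0.00013004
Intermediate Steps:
1/(170 + Y) = 1/(170 - 7860) = 1/(-7690) = -1/7690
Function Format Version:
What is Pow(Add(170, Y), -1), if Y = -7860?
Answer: Rational(-1, 7690) ≈ -0.00013004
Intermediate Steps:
Pow(Add(170, Y), -1) = Pow(Add(170, -7860), -1) = Pow(-7690, -1) = Rational(-1, 7690)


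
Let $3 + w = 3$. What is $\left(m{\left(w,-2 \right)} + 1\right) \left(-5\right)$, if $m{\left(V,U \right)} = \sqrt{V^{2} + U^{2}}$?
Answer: $-15$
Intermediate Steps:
$w = 0$ ($w = -3 + 3 = 0$)
$m{\left(V,U \right)} = \sqrt{U^{2} + V^{2}}$
$\left(m{\left(w,-2 \right)} + 1\right) \left(-5\right) = \left(\sqrt{\left(-2\right)^{2} + 0^{2}} + 1\right) \left(-5\right) = \left(\sqrt{4 + 0} + 1\right) \left(-5\right) = \left(\sqrt{4} + 1\right) \left(-5\right) = \left(2 + 1\right) \left(-5\right) = 3 \left(-5\right) = -15$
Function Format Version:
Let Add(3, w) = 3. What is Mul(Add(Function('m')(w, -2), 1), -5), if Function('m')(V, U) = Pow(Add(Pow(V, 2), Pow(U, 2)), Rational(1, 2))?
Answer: -15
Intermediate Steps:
w = 0 (w = Add(-3, 3) = 0)
Function('m')(V, U) = Pow(Add(Pow(U, 2), Pow(V, 2)), Rational(1, 2))
Mul(Add(Function('m')(w, -2), 1), -5) = Mul(Add(Pow(Add(Pow(-2, 2), Pow(0, 2)), Rational(1, 2)), 1), -5) = Mul(Add(Pow(Add(4, 0), Rational(1, 2)), 1), -5) = Mul(Add(Pow(4, Rational(1, 2)), 1), -5) = Mul(Add(2, 1), -5) = Mul(3, -5) = -15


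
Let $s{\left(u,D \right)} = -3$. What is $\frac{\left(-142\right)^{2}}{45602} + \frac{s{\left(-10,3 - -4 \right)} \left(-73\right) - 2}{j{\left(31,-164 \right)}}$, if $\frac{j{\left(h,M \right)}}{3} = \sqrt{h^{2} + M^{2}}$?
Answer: $\frac{10082}{22801} + \frac{217 \sqrt{27857}}{83571} \approx 0.87556$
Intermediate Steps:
$j{\left(h,M \right)} = 3 \sqrt{M^{2} + h^{2}}$ ($j{\left(h,M \right)} = 3 \sqrt{h^{2} + M^{2}} = 3 \sqrt{M^{2} + h^{2}}$)
$\frac{\left(-142\right)^{2}}{45602} + \frac{s{\left(-10,3 - -4 \right)} \left(-73\right) - 2}{j{\left(31,-164 \right)}} = \frac{\left(-142\right)^{2}}{45602} + \frac{\left(-3\right) \left(-73\right) - 2}{3 \sqrt{\left(-164\right)^{2} + 31^{2}}} = 20164 \cdot \frac{1}{45602} + \frac{219 - 2}{3 \sqrt{26896 + 961}} = \frac{10082}{22801} + \frac{217}{3 \sqrt{27857}} = \frac{10082}{22801} + 217 \frac{\sqrt{27857}}{83571} = \frac{10082}{22801} + \frac{217 \sqrt{27857}}{83571}$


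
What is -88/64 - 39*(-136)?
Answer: 42421/8 ≈ 5302.6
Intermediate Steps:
-88/64 - 39*(-136) = -88*1/64 + 5304 = -11/8 + 5304 = 42421/8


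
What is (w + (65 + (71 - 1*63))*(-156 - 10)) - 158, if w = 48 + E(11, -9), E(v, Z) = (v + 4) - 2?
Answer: -12215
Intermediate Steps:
E(v, Z) = 2 + v (E(v, Z) = (4 + v) - 2 = 2 + v)
w = 61 (w = 48 + (2 + 11) = 48 + 13 = 61)
(w + (65 + (71 - 1*63))*(-156 - 10)) - 158 = (61 + (65 + (71 - 1*63))*(-156 - 10)) - 158 = (61 + (65 + (71 - 63))*(-166)) - 158 = (61 + (65 + 8)*(-166)) - 158 = (61 + 73*(-166)) - 158 = (61 - 12118) - 158 = -12057 - 158 = -12215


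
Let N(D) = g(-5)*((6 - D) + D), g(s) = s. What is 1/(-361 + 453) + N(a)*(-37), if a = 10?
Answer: 102121/92 ≈ 1110.0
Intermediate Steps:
N(D) = -30 (N(D) = -5*((6 - D) + D) = -5*6 = -30)
1/(-361 + 453) + N(a)*(-37) = 1/(-361 + 453) - 30*(-37) = 1/92 + 1110 = 102121/92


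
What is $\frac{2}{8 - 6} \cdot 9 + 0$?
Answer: $9$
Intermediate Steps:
$\frac{2}{8 - 6} \cdot 9 + 0 = \frac{2}{2} \cdot 9 + 0 = 2 \cdot \frac{1}{2} \cdot 9 + 0 = 1 \cdot 9 + 0 = 9 + 0 = 9$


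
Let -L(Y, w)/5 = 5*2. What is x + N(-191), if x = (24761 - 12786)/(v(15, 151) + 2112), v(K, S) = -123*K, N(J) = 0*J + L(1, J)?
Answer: -1375/267 ≈ -5.1498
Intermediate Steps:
L(Y, w) = -50 (L(Y, w) = -25*2 = -5*10 = -50)
N(J) = -50 (N(J) = 0*J - 50 = 0 - 50 = -50)
x = 11975/267 (x = (24761 - 12786)/(-123*15 + 2112) = 11975/(-1845 + 2112) = 11975/267 ≈ 44.850)
x + N(-191) = 11975/267 - 50 = -1375/267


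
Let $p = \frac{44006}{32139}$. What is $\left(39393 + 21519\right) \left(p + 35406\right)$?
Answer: $\frac{7701695953920}{3571} \approx 2.1567 \cdot 10^{9}$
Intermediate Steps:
$p = \frac{44006}{32139}$ ($p = 44006 \cdot \frac{1}{32139} = \frac{44006}{32139} \approx 1.3692$)
$\left(39393 + 21519\right) \left(p + 35406\right) = \left(39393 + 21519\right) \left(\frac{44006}{32139} + 35406\right) = 60912 \cdot \frac{1137957440}{32139} = \frac{7701695953920}{3571}$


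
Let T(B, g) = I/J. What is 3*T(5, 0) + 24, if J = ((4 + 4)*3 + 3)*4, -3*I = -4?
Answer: 649/27 ≈ 24.037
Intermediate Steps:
I = 4/3 (I = -⅓*(-4) = 4/3 ≈ 1.3333)
J = 108 (J = (8*3 + 3)*4 = (24 + 3)*4 = 27*4 = 108)
T(B, g) = 1/81 (T(B, g) = (4/3)/108 = (4/3)*(1/108) = 1/81)
3*T(5, 0) + 24 = 3*(1/81) + 24 = 1/27 + 24 = 649/27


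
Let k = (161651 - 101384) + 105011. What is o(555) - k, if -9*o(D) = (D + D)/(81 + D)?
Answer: -157675397/954 ≈ -1.6528e+5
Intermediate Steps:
o(D) = -2*D/(9*(81 + D)) (o(D) = -(D + D)/(9*(81 + D)) = -2*D/(9*(81 + D)))
k = 165278 (k = 60267 + 105011 = 165278)
o(555) - k = -2*555/(729 + 9*555) - 1*165278 = -2*555/(729 + 4995) - 165278 = -2*555/5724 - 165278 = -2*555*1/5724 - 165278 = -185/954 - 165278 = -157675397/954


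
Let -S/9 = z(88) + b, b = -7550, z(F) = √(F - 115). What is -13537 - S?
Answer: -81487 + 27*I*√3 ≈ -81487.0 + 46.765*I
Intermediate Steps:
z(F) = √(-115 + F)
S = 67950 - 27*I*√3 (S = -9*(√(-115 + 88) - 7550) = -9*(√(-27) - 7550) = -9*(3*I*√3 - 7550) = -9*(-7550 + 3*I*√3) = 67950 - 27*I*√3 ≈ 67950.0 - 46.765*I)
-13537 - S = -13537 - (67950 - 27*I*√3) = -13537 + (-67950 + 27*I*√3) = -81487 + 27*I*√3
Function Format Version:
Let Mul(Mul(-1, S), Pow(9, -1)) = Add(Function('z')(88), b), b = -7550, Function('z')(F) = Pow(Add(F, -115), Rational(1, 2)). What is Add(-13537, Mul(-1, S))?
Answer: Add(-81487, Mul(27, I, Pow(3, Rational(1, 2)))) ≈ Add(-81487., Mul(46.765, I))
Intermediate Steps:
Function('z')(F) = Pow(Add(-115, F), Rational(1, 2))
S = Add(67950, Mul(-27, I, Pow(3, Rational(1, 2)))) (S = Mul(-9, Add(Pow(Add(-115, 88), Rational(1, 2)), -7550)) = Mul(-9, Add(Pow(-27, Rational(1, 2)), -7550)) = Mul(-9, Add(Mul(3, I, Pow(3, Rational(1, 2))), -7550)) = Mul(-9, Add(-7550, Mul(3, I, Pow(3, Rational(1, 2))))) = Add(67950, Mul(-27, I, Pow(3, Rational(1, 2)))) ≈ Add(67950., Mul(-46.765, I)))
Add(-13537, Mul(-1, S)) = Add(-13537, Mul(-1, Add(67950, Mul(-27, I, Pow(3, Rational(1, 2)))))) = Add(-13537, Add(-67950, Mul(27, I, Pow(3, Rational(1, 2))))) = Add(-81487, Mul(27, I, Pow(3, Rational(1, 2))))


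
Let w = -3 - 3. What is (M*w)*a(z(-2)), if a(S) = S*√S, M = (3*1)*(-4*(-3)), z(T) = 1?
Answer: -216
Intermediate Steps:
w = -6
M = 36 (M = 3*12 = 36)
a(S) = S^(3/2)
(M*w)*a(z(-2)) = (36*(-6))*1^(3/2) = -216*1 = -216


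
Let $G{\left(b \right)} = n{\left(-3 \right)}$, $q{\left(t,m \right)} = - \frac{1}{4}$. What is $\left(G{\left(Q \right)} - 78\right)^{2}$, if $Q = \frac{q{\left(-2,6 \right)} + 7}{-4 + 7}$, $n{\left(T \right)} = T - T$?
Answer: $6084$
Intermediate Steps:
$n{\left(T \right)} = 0$
$q{\left(t,m \right)} = - \frac{1}{4}$ ($q{\left(t,m \right)} = \left(-1\right) \frac{1}{4} = - \frac{1}{4}$)
$Q = \frac{9}{4}$ ($Q = \frac{- \frac{1}{4} + 7}{-4 + 7} = \frac{27}{4 \cdot 3} = \frac{27}{4} \cdot \frac{1}{3} = \frac{9}{4} \approx 2.25$)
$G{\left(b \right)} = 0$
$\left(G{\left(Q \right)} - 78\right)^{2} = \left(0 - 78\right)^{2} = \left(-78\right)^{2} = 6084$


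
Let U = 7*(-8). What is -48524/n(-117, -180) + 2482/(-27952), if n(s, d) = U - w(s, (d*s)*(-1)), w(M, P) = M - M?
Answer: 12108963/13976 ≈ 866.41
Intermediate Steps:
w(M, P) = 0
U = -56
n(s, d) = -56 (n(s, d) = -56 - 1*0 = -56 + 0 = -56)
-48524/n(-117, -180) + 2482/(-27952) = -48524/(-56) + 2482/(-27952) = -48524*(-1/56) + 2482*(-1/27952) = 1733/2 - 1241/13976 = 12108963/13976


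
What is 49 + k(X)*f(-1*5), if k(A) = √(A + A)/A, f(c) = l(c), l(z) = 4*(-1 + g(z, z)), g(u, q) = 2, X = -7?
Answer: 49 - 4*I*√14/7 ≈ 49.0 - 2.1381*I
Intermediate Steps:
l(z) = 4 (l(z) = 4*(-1 + 2) = 4*1 = 4)
f(c) = 4
k(A) = √2/√A (k(A) = √(2*A)/A = (√2*√A)/A = √2/√A)
49 + k(X)*f(-1*5) = 49 + (√2/√(-7))*4 = 49 + (√2*(-I*√7/7))*4 = 49 - I*√14/7*4 = 49 - 4*I*√14/7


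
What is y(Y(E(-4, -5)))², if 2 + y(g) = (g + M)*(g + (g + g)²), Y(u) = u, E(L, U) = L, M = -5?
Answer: 293764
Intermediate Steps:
y(g) = -2 + (-5 + g)*(g + 4*g²) (y(g) = -2 + (g - 5)*(g + (g + g)²) = -2 + (-5 + g)*(g + (2*g)²) = -2 + (-5 + g)*(g + 4*g²))
y(Y(E(-4, -5)))² = (-2 - 19*(-4)² - 5*(-4) + 4*(-4)³)² = (-2 - 19*16 + 20 + 4*(-64))² = (-2 - 304 + 20 - 256)² = (-542)² = 293764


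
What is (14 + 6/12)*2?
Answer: 29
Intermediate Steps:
(14 + 6/12)*2 = (14 + 6*(1/12))*2 = (14 + ½)*2 = (29/2)*2 = 29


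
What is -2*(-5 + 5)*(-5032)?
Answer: 0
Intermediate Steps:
-2*(-5 + 5)*(-5032) = -2*0*(-5032) = 0*(-5032) = 0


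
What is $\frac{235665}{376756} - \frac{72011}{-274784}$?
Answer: $\frac{22971886919}{25881630176} \approx 0.88758$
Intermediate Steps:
$\frac{235665}{376756} - \frac{72011}{-274784} = 235665 \cdot \frac{1}{376756} - - \frac{72011}{274784} = \frac{235665}{376756} + \frac{72011}{274784} = \frac{22971886919}{25881630176}$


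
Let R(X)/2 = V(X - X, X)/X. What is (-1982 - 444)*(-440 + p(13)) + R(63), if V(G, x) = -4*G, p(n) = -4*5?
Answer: 1115960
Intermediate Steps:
p(n) = -20
R(X) = 0 (R(X) = 2*((-4*(X - X))/X) = 2*((-4*0)/X) = 2*(0/X) = 2*0 = 0)
(-1982 - 444)*(-440 + p(13)) + R(63) = (-1982 - 444)*(-440 - 20) + 0 = -2426*(-460) + 0 = 1115960 + 0 = 1115960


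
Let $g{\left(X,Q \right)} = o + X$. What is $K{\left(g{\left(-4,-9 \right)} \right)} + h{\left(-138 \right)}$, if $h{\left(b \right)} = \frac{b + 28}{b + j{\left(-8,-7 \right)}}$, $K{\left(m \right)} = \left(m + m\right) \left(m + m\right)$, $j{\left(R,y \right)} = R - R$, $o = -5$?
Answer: $\frac{22411}{69} \approx 324.8$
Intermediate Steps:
$g{\left(X,Q \right)} = -5 + X$
$j{\left(R,y \right)} = 0$
$K{\left(m \right)} = 4 m^{2}$ ($K{\left(m \right)} = 2 m 2 m = 4 m^{2}$)
$h{\left(b \right)} = \frac{28 + b}{b}$ ($h{\left(b \right)} = \frac{b + 28}{b + 0} = \frac{28 + b}{b}$)
$K{\left(g{\left(-4,-9 \right)} \right)} + h{\left(-138 \right)} = 4 \left(-5 - 4\right)^{2} + \frac{28 - 138}{-138} = 4 \left(-9\right)^{2} - - \frac{55}{69} = 4 \cdot 81 + \frac{55}{69} = 324 + \frac{55}{69} = \frac{22411}{69}$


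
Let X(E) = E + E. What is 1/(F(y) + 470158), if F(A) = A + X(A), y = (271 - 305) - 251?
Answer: 1/469303 ≈ 2.1308e-6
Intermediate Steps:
y = -285 (y = -34 - 251 = -285)
X(E) = 2*E
F(A) = 3*A (F(A) = A + 2*A = 3*A)
1/(F(y) + 470158) = 1/(3*(-285) + 470158) = 1/(-855 + 470158) = 1/469303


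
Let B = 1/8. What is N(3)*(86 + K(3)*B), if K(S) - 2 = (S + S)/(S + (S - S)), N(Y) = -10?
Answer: -865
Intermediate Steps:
B = ⅛ ≈ 0.12500
K(S) = 4 (K(S) = 2 + (S + S)/(S + (S - S)) = 2 + (2*S)/(S + 0) = 2 + (2*S)/S = 2 + 2 = 4)
N(3)*(86 + K(3)*B) = -10*(86 + 4*(⅛)) = -10*(86 + ½) = -10*173/2 = -865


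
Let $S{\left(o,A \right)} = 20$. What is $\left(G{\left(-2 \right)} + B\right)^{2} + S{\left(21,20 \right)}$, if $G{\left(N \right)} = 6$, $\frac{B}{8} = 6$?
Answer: $2936$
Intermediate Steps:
$B = 48$ ($B = 8 \cdot 6 = 48$)
$\left(G{\left(-2 \right)} + B\right)^{2} + S{\left(21,20 \right)} = \left(6 + 48\right)^{2} + 20 = 54^{2} + 20 = 2916 + 20 = 2936$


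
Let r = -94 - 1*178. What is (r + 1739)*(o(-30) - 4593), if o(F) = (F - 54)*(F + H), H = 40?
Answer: -7970211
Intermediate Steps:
r = -272 (r = -94 - 178 = -272)
o(F) = (-54 + F)*(40 + F) (o(F) = (F - 54)*(F + 40) = (-54 + F)*(40 + F))
(r + 1739)*(o(-30) - 4593) = (-272 + 1739)*((-2160 + (-30)² - 14*(-30)) - 4593) = 1467*((-2160 + 900 + 420) - 4593) = 1467*(-840 - 4593) = 1467*(-5433) = -7970211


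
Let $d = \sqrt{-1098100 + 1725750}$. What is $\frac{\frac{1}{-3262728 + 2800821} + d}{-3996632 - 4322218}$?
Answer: $\frac{1}{3842535046950} - \frac{\sqrt{25106}}{1663770} \approx -9.5235 \cdot 10^{-5}$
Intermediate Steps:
$d = 5 \sqrt{25106}$ ($d = \sqrt{627650} = 5 \sqrt{25106} \approx 792.24$)
$\frac{\frac{1}{-3262728 + 2800821} + d}{-3996632 - 4322218} = \frac{\frac{1}{-3262728 + 2800821} + 5 \sqrt{25106}}{-3996632 - 4322218} = \frac{\frac{1}{-461907} + 5 \sqrt{25106}}{-8318850} = \left(- \frac{1}{461907} + 5 \sqrt{25106}\right) \left(- \frac{1}{8318850}\right) = \frac{1}{3842535046950} - \frac{\sqrt{25106}}{1663770}$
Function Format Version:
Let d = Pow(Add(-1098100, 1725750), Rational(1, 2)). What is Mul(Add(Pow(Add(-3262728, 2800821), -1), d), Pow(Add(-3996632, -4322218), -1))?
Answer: Add(Rational(1, 3842535046950), Mul(Rational(-1, 1663770), Pow(25106, Rational(1, 2)))) ≈ -9.5235e-5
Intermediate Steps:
d = Mul(5, Pow(25106, Rational(1, 2))) (d = Pow(627650, Rational(1, 2)) = Mul(5, Pow(25106, Rational(1, 2))) ≈ 792.24)
Mul(Add(Pow(Add(-3262728, 2800821), -1), d), Pow(Add(-3996632, -4322218), -1)) = Mul(Add(Pow(Add(-3262728, 2800821), -1), Mul(5, Pow(25106, Rational(1, 2)))), Pow(Add(-3996632, -4322218), -1)) = Mul(Add(Pow(-461907, -1), Mul(5, Pow(25106, Rational(1, 2)))), Pow(-8318850, -1)) = Mul(Add(Rational(-1, 461907), Mul(5, Pow(25106, Rational(1, 2)))), Rational(-1, 8318850)) = Add(Rational(1, 3842535046950), Mul(Rational(-1, 1663770), Pow(25106, Rational(1, 2))))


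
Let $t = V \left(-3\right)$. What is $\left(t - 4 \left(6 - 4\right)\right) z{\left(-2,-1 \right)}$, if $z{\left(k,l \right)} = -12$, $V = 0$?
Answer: $96$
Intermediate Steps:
$t = 0$ ($t = 0 \left(-3\right) = 0$)
$\left(t - 4 \left(6 - 4\right)\right) z{\left(-2,-1 \right)} = \left(0 - 4 \left(6 - 4\right)\right) \left(-12\right) = \left(0 - 8\right) \left(-12\right) = \left(-8\right) \left(-12\right) = 96$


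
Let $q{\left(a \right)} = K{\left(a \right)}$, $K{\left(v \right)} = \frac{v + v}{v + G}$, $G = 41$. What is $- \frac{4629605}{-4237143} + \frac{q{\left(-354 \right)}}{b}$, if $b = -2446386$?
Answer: $\frac{590828778084941}{540743354942829} \approx 1.0926$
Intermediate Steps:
$K{\left(v \right)} = \frac{2 v}{41 + v}$ ($K{\left(v \right)} = \frac{v + v}{v + 41} = \frac{2 v}{41 + v}$)
$q{\left(a \right)} = \frac{2 a}{41 + a}$
$- \frac{4629605}{-4237143} + \frac{q{\left(-354 \right)}}{b} = - \frac{4629605}{-4237143} + \frac{2 \left(-354\right) \frac{1}{41 - 354}}{-2446386} = \left(-4629605\right) \left(- \frac{1}{4237143}\right) + 2 \left(-354\right) \frac{1}{-313} \left(- \frac{1}{2446386}\right) = \frac{4629605}{4237143} + 2 \left(-354\right) \left(- \frac{1}{313}\right) \left(- \frac{1}{2446386}\right) = \frac{4629605}{4237143} + \frac{708}{313} \left(- \frac{1}{2446386}\right) = \frac{4629605}{4237143} - \frac{118}{127619803} = \frac{590828778084941}{540743354942829}$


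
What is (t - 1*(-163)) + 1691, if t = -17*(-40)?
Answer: 2534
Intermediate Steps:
t = 680
(t - 1*(-163)) + 1691 = (680 - 1*(-163)) + 1691 = (680 + 163) + 1691 = 843 + 1691 = 2534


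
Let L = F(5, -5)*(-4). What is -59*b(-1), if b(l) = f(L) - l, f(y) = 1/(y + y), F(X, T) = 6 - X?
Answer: -413/8 ≈ -51.625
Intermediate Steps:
L = -4 (L = (6 - 1*5)*(-4) = (6 - 5)*(-4) = 1*(-4) = -4)
f(y) = 1/(2*y)
b(l) = -⅛ - l (b(l) = (½)/(-4) - l = (½)*(-¼) - l = -⅛ - l)
-59*b(-1) = -59*(-⅛ - 1*(-1)) = -59*(-⅛ + 1) = -59*7/8 = -413/8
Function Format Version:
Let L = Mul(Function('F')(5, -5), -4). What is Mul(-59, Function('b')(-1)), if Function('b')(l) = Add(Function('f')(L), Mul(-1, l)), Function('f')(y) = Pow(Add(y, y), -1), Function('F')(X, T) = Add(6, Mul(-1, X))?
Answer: Rational(-413, 8) ≈ -51.625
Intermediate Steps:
L = -4 (L = Mul(Add(6, Mul(-1, 5)), -4) = Mul(Add(6, -5), -4) = Mul(1, -4) = -4)
Function('f')(y) = Mul(Rational(1, 2), Pow(y, -1)) (Function('f')(y) = Pow(Mul(2, y), -1) = Mul(Rational(1, 2), Pow(y, -1)))
Function('b')(l) = Add(Rational(-1, 8), Mul(-1, l)) (Function('b')(l) = Add(Mul(Rational(1, 2), Pow(-4, -1)), Mul(-1, l)) = Add(Mul(Rational(1, 2), Rational(-1, 4)), Mul(-1, l)) = Add(Rational(-1, 8), Mul(-1, l)))
Mul(-59, Function('b')(-1)) = Mul(-59, Add(Rational(-1, 8), Mul(-1, -1))) = Mul(-59, Add(Rational(-1, 8), 1)) = Mul(-59, Rational(7, 8)) = Rational(-413, 8)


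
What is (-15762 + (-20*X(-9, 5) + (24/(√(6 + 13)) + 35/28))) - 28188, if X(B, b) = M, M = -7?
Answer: -175235/4 + 24*√19/19 ≈ -43803.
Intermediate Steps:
X(B, b) = -7
(-15762 + (-20*X(-9, 5) + (24/(√(6 + 13)) + 35/28))) - 28188 = (-15762 + (-20*(-7) + (24/(√(6 + 13)) + 35/28))) - 28188 = (-15762 + (140 + (24/(√19) + 35*(1/28)))) - 28188 = (-15762 + (140 + (24*(√19/19) + 5/4))) - 28188 = (-15762 + (140 + (24*√19/19 + 5/4))) - 28188 = (-15762 + (140 + (5/4 + 24*√19/19))) - 28188 = (-15762 + (565/4 + 24*√19/19)) - 28188 = (-62483/4 + 24*√19/19) - 28188 = -175235/4 + 24*√19/19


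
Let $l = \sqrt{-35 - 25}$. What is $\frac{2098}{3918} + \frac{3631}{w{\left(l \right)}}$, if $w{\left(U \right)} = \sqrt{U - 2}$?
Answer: $\frac{1049}{1959} + \frac{3631 \sqrt{2}}{2 \sqrt{-1 + i \sqrt{15}}} \approx 786.67 - 1014.9 i$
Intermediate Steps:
$l = 2 i \sqrt{15}$ ($l = \sqrt{-60} = 2 i \sqrt{15} \approx 7.746 i$)
$w{\left(U \right)} = \sqrt{-2 + U}$
$\frac{2098}{3918} + \frac{3631}{w{\left(l \right)}} = \frac{2098}{3918} + \frac{3631}{\sqrt{-2 + 2 i \sqrt{15}}} = 2098 \cdot \frac{1}{3918} + \frac{3631}{\sqrt{-2 + 2 i \sqrt{15}}} = \frac{1049}{1959} + \frac{3631}{\sqrt{-2 + 2 i \sqrt{15}}}$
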